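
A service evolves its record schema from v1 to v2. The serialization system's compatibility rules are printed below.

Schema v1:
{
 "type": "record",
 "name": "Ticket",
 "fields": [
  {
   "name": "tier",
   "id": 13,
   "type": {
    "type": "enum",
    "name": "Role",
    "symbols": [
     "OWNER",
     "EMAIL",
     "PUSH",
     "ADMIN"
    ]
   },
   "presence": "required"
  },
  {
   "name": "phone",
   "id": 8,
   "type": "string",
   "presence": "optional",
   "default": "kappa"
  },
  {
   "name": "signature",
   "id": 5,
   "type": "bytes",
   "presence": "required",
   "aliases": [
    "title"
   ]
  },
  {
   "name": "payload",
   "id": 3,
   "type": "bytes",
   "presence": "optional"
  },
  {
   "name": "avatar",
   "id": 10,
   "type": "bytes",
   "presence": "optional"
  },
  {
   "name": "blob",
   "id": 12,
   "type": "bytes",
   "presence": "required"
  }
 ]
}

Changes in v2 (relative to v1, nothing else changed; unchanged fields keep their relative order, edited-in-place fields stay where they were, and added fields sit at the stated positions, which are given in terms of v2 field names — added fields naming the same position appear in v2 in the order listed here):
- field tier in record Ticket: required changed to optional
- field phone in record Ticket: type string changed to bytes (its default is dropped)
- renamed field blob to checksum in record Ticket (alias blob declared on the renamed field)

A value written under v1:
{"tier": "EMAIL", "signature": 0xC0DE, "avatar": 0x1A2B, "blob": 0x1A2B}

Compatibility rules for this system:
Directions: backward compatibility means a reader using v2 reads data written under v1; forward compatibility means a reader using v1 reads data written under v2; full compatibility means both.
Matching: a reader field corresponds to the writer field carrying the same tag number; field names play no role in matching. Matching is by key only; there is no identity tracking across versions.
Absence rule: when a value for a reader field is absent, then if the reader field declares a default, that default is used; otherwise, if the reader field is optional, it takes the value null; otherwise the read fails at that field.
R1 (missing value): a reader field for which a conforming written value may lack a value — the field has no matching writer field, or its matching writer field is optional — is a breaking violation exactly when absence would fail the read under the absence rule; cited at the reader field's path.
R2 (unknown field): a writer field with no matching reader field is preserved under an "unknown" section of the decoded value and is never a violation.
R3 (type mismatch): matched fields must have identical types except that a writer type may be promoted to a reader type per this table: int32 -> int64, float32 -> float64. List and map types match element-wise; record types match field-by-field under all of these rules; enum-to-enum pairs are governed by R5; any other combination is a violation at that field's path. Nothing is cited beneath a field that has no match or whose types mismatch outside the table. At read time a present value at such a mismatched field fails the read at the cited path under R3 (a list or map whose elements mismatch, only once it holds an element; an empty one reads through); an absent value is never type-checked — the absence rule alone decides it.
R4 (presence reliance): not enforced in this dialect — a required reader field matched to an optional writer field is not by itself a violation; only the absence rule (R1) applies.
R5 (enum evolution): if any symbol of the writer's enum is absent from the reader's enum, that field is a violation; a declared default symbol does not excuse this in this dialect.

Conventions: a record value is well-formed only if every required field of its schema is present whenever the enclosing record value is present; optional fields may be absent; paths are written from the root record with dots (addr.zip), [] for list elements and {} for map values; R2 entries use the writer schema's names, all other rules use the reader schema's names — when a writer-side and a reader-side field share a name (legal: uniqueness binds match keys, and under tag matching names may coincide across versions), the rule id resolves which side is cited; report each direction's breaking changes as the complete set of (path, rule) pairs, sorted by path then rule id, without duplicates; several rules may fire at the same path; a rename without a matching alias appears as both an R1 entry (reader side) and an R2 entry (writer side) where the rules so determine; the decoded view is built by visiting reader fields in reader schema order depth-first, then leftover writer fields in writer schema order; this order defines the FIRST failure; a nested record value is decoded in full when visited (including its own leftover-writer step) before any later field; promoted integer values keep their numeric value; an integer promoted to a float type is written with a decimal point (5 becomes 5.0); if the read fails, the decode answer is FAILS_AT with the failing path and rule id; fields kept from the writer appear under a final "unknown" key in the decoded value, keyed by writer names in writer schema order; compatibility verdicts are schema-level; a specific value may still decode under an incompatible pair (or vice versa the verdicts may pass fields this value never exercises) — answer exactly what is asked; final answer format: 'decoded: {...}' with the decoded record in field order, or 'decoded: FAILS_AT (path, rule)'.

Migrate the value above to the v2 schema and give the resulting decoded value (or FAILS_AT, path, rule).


each type pair in Ticket: writer, then reader
migrating the Ticket value to v2:
  tier := "EMAIL"
  phone := null (not supplied -> null)
  signature := 0xC0DE
  payload := null (not supplied -> null)
  avatar := 0x1A2B
  checksum := 0x1A2B (from writer blob)
  => decoded: {"tier": "EMAIL", "phone": null, "signature": 0xC0DE, "payload": null, "avatar": 0x1A2B, "checksum": 0x1A2B}
remaining Ticket differences; none change what is asked:
  field tier in record Ticket: required changed to optional -> matters for Ticket compatibility verdicts, not for this value's decode

decoded: {"tier": "EMAIL", "phone": null, "signature": 0xC0DE, "payload": null, "avatar": 0x1A2B, "checksum": 0x1A2B}


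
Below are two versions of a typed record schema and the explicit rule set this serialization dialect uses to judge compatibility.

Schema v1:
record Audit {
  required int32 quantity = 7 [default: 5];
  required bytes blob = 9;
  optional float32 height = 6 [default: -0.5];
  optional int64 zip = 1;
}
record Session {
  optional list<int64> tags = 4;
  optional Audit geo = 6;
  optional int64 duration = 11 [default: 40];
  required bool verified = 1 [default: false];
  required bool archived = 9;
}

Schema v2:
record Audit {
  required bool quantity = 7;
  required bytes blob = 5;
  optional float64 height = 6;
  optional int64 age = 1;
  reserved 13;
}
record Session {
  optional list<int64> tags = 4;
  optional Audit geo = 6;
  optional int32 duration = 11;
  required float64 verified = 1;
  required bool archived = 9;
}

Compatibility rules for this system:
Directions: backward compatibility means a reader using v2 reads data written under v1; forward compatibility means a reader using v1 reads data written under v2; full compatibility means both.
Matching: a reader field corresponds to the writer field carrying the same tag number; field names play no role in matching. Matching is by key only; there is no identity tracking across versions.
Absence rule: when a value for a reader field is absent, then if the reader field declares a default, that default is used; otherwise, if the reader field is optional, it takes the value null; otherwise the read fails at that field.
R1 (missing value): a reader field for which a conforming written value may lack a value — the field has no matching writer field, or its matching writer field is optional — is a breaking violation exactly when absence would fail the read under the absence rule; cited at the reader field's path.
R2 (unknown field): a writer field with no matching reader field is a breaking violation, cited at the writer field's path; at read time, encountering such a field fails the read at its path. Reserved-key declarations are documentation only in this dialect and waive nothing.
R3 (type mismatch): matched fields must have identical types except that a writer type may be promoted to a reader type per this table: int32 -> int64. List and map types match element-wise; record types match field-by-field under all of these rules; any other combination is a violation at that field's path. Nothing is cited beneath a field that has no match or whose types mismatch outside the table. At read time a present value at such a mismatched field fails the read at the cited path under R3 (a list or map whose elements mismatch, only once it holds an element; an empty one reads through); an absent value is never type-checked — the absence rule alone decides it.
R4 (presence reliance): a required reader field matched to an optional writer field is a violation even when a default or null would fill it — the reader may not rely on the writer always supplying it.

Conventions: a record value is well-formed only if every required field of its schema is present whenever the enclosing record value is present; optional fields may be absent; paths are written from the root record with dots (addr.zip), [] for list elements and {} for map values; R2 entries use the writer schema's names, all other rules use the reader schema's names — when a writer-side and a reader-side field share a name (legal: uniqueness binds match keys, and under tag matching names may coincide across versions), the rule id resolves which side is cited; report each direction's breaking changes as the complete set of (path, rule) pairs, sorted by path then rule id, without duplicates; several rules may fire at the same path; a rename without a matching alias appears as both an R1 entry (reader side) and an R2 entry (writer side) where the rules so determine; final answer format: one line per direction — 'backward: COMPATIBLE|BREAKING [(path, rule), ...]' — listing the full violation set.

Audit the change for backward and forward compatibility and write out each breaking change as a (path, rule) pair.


arrows below run writer -> reader for Session
backward for Session (reader v2, writer v1):
  tags: paired with writer tags (list<int64> -> list<int64>; writer optional)
  geo: paired with writer geo (Audit -> Audit; writer optional)
  duration: paired with writer duration (int64 -> int32; writer optional)
  verified: paired with writer verified (bool -> float64; writer required)
  archived: paired with writer archived (bool -> bool; writer required)
  geo.quantity: paired with writer geo.quantity (int32 -> bool; writer required)
  geo.blob: no writer-side match
  geo.height: paired with writer geo.height (float32 -> float64; writer optional)
  geo.age: paired with writer geo.zip (int64 -> int64; writer optional)
  leftover writer field: geo.blob
  violation R3 at duration
  violation R1 at geo.blob
  violation R2 at geo.blob
  violation R3 at geo.height
  violation R3 at geo.quantity
  violation R3 at verified
  => backward verdict for Session: BREAKING, 6 violation(s)
forward for Session (reader v1, writer v2):
  tags: paired with writer tags (list<int64> -> list<int64>; writer optional)
  geo: paired with writer geo (Audit -> Audit; writer optional)
  duration: paired with writer duration (int32 -> int64; writer optional)
  verified: paired with writer verified (float64 -> bool; writer required)
  archived: paired with writer archived (bool -> bool; writer required)
  geo.quantity: paired with writer geo.quantity (bool -> int32; writer required)
  geo.blob: no writer-side match
  geo.height: paired with writer geo.height (float64 -> float32; writer optional)
  geo.zip: paired with writer geo.age (int64 -> int64; writer optional)
  leftover writer field: geo.blob
  violation R1 at geo.blob
  violation R2 at geo.blob
  violation R3 at geo.height
  violation R3 at geo.quantity
  violation R3 at verified
  => forward verdict for Session: BREAKING, 5 violation(s)

backward: BREAKING [(duration, R3), (geo.blob, R1), (geo.blob, R2), (geo.height, R3), (geo.quantity, R3), (verified, R3)]; forward: BREAKING [(geo.blob, R1), (geo.blob, R2), (geo.height, R3), (geo.quantity, R3), (verified, R3)]


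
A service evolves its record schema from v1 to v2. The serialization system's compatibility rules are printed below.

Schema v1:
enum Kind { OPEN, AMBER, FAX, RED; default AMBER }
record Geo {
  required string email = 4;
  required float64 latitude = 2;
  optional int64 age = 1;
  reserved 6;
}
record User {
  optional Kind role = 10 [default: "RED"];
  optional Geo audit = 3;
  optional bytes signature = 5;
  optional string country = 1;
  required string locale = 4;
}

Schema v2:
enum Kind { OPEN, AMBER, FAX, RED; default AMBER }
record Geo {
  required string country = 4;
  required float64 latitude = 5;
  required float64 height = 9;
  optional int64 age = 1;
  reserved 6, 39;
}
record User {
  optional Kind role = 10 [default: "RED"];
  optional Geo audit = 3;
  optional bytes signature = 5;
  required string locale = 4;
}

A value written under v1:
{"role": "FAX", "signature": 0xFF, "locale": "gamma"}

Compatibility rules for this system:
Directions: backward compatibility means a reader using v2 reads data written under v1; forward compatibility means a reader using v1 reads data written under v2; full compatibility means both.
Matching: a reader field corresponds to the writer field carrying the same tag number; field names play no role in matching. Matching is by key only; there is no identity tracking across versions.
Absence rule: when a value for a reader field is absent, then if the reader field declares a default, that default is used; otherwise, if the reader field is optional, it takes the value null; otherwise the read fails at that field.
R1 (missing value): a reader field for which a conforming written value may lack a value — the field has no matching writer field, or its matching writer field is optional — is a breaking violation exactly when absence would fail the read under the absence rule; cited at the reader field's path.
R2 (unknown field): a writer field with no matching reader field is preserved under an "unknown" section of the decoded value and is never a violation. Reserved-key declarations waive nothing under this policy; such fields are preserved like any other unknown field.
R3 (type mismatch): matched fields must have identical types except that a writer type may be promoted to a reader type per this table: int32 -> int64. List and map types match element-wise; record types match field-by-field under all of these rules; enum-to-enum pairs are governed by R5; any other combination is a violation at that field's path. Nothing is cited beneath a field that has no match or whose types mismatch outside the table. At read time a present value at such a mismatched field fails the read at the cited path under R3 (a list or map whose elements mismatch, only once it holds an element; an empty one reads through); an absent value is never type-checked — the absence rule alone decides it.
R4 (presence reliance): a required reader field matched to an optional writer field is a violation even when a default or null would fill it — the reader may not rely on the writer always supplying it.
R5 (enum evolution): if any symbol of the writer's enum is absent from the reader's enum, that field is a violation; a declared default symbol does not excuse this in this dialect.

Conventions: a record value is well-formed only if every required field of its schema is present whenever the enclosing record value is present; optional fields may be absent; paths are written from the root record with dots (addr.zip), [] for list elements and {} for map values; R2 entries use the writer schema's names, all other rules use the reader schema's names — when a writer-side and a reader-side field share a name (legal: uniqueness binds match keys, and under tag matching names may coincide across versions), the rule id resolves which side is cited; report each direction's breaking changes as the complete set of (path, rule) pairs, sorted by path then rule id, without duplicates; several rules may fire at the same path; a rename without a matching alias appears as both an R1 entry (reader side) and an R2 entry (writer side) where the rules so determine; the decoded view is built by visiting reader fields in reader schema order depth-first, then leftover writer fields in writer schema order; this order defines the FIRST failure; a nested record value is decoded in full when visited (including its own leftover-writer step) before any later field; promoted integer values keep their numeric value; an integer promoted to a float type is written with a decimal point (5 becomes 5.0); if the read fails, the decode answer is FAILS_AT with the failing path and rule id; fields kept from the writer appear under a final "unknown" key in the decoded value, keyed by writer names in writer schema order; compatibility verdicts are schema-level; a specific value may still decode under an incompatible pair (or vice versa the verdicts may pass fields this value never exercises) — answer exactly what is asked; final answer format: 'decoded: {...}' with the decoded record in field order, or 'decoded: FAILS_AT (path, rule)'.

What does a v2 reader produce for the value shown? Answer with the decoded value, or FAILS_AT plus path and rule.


decoded: {"role": "FAX", "audit": null, "signature": 0xFF, "locale": "gamma"}

the writer's type comes first in each User pair
decode walk for User under reader schema v2:
  role := "FAX"
  audit := null (absent, optional -> null)
  signature := 0xFF
  locale := "gamma"
  => decoded: {"role": "FAX", "audit": null, "signature": 0xFF, "locale": "gamma"}
diffs on User not affecting the asked answer:
  field latitude in record Geo: tag 2 changed to 5 -> schema-level compatibility only; this User value's decode is unchanged
  renamed field email to country in record Geo -> no rule fires on it and the decoded User view is identical with or without it
  added field height to record Geo: required float64, tag 9 (in v2 it sits immediately before age) -> schema-level compatibility only; this User value's decode is unchanged


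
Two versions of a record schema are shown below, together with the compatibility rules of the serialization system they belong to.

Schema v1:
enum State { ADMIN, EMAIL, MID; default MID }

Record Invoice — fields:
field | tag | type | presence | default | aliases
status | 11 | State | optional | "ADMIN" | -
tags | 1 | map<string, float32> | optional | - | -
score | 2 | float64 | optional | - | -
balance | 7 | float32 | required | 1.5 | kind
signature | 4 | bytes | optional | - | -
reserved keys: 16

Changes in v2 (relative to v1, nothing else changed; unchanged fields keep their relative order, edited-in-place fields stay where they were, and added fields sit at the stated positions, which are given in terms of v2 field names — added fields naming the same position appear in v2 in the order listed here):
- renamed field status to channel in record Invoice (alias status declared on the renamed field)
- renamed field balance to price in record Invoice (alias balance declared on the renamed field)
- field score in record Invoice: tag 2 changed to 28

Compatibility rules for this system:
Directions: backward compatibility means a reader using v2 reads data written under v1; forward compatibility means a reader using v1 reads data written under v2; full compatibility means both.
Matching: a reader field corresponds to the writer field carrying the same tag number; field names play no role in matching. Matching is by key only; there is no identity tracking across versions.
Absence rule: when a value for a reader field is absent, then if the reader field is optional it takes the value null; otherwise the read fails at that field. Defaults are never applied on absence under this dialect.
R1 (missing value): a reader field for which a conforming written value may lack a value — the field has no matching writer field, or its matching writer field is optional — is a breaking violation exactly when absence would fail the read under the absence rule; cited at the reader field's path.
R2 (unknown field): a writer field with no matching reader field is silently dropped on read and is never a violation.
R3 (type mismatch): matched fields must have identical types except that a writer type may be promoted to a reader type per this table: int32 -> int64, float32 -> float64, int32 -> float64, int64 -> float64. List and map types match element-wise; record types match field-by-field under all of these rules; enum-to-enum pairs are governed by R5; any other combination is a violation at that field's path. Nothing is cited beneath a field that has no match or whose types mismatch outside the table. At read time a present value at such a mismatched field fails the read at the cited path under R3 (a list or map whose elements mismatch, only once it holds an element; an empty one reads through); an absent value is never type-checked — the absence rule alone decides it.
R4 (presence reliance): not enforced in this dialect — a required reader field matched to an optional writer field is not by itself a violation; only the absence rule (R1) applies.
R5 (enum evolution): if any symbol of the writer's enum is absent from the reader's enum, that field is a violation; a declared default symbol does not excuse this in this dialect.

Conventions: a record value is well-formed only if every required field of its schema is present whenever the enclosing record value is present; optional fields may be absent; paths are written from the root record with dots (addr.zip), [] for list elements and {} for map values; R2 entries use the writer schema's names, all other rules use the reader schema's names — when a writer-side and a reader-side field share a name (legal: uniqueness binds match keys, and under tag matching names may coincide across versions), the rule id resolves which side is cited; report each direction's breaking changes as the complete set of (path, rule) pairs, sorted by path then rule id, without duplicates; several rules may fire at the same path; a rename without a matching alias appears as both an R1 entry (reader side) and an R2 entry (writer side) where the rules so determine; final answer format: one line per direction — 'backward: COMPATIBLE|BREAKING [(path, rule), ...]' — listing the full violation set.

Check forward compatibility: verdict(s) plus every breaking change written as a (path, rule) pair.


arrows below run writer -> reader for Invoice
checking forward for Invoice: reader v1 against writer v2:
  writer optional, State -> State: reader status maps from writer channel
  writer optional, map<string, float32> -> map<string, float32>: reader tags maps from writer tags
  no writer field matches reader score
  writer required, float32 -> float32: reader balance maps from writer price
  writer optional, bytes -> bytes: reader signature maps from writer signature
  writer score: unknown to reader
  => forward: COMPATIBLE
ruling out the remaining Invoice differences:
  renamed field status to channel in record Invoice (alias status declared on the renamed field) -> inert for the asked Invoice verdict: nothing fires
  renamed field balance to price in record Invoice (alias balance declared on the renamed field) -> inert for the asked Invoice verdict: nothing fires
  field score in record Invoice: tag 2 changed to 28 -> inert for the asked Invoice verdict: nothing fires

forward: COMPATIBLE []


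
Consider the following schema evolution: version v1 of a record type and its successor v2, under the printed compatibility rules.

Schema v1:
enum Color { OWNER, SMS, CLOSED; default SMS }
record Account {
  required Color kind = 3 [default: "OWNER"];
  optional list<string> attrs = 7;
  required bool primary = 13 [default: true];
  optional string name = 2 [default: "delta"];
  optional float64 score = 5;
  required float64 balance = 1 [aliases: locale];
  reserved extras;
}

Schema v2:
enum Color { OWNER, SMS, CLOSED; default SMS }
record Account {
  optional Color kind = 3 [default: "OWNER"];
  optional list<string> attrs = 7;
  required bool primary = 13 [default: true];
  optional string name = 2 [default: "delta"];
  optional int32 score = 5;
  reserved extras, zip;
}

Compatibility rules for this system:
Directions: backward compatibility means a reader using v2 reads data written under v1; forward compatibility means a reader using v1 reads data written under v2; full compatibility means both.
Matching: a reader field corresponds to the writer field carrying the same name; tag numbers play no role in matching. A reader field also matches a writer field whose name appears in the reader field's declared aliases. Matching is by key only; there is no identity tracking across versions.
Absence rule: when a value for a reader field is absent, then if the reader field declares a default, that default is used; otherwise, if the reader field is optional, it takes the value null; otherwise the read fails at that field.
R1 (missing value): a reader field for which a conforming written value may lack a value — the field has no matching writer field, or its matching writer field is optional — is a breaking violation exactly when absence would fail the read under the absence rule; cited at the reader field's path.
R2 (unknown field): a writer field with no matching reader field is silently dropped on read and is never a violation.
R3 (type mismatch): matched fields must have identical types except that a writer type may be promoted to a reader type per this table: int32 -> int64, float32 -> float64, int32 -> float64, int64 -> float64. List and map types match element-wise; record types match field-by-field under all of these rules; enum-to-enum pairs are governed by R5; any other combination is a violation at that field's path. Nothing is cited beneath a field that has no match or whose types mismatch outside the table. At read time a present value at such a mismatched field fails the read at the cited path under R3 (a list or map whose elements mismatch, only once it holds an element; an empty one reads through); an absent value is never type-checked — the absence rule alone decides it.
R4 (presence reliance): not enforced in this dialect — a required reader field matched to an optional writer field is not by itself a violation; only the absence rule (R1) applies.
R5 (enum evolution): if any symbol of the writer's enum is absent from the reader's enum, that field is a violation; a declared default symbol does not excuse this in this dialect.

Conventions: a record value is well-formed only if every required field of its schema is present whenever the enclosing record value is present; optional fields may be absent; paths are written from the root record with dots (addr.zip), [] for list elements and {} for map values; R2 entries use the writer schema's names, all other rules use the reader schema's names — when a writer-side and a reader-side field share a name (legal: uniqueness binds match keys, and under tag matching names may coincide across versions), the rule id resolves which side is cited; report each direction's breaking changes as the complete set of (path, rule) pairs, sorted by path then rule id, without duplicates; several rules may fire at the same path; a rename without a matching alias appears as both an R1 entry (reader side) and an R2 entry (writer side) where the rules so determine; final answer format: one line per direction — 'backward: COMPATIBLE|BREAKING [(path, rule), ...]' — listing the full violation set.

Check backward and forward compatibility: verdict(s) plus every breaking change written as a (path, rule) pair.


in Account below, arrows point writer -> reader
backward analysis of Account with v2 as reader and v1 as writer:
  kind: paired with writer kind (Color -> Color; writer required)
  attrs: paired with writer attrs (list<string> -> list<string>; writer optional)
  primary: paired with writer primary (bool -> bool; writer required)
  name: paired with writer name (string -> string; writer optional)
  score: paired with writer score (float64 -> int32; writer optional)
  leftover writer field: balance
  breaking: (score, R3)
  => 1 violation(s): backward is BREAKING for Account
forward analysis of Account with v1 as reader and v2 as writer:
  kind: paired with writer kind (Color -> Color; writer optional)
  attrs: paired with writer attrs (list<string> -> list<string>; writer optional)
  primary: paired with writer primary (bool -> bool; writer required)
  name: paired with writer name (string -> string; writer optional)
  score: paired with writer score (int32 -> float64; writer optional)
  balance: no writer match
  breaking: (balance, R1)
  => 1 violation(s): forward is BREAKING for Account

backward: BREAKING [(score, R3)]; forward: BREAKING [(balance, R1)]


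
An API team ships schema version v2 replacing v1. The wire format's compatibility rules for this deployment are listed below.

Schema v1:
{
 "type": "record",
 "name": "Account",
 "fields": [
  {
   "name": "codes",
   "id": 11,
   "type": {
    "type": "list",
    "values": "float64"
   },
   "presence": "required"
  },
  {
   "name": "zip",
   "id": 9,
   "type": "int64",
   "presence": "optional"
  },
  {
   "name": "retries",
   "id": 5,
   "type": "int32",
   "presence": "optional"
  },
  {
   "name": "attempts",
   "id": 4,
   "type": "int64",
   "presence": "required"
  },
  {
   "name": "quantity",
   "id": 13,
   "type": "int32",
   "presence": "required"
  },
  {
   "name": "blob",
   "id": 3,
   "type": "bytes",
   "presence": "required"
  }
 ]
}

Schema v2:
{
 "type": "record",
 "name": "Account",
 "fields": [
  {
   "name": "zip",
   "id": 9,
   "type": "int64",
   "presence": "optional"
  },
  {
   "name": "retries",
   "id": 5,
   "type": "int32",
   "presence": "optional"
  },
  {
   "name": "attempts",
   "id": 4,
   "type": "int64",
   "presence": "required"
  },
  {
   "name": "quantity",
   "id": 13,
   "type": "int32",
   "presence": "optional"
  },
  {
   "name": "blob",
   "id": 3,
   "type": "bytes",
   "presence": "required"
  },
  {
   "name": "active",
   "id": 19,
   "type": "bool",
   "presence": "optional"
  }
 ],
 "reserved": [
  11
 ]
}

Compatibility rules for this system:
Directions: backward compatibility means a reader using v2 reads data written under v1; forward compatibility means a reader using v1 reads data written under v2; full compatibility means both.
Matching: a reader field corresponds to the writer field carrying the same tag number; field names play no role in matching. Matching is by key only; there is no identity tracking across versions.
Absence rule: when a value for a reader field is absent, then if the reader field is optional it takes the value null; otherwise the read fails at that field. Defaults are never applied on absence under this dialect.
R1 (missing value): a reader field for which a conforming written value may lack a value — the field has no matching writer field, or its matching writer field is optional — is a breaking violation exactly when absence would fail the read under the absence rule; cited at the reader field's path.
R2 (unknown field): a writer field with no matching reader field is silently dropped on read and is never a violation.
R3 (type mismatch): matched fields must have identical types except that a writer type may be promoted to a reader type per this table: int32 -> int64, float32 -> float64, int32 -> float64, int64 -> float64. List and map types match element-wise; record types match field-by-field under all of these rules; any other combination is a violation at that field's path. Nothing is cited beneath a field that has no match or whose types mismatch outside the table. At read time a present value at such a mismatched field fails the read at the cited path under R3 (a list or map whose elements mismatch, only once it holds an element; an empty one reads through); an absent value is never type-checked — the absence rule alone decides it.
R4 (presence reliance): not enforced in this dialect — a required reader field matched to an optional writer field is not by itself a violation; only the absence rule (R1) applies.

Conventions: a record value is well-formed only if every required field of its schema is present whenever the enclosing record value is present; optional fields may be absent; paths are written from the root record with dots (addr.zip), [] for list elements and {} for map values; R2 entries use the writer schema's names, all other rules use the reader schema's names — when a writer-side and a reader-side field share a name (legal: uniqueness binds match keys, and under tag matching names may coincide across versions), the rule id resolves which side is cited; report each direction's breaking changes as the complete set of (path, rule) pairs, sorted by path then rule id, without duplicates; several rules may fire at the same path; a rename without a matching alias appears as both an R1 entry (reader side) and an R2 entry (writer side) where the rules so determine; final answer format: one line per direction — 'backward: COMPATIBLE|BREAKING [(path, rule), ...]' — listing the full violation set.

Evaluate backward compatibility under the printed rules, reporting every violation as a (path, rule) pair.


backward: COMPATIBLE []

the writer's type comes first in each Account pair
backward pass over Account, reader schema v2, writer schema v1:
  zip: int64 -> int64, writer optional; from zip
  retries: int32 -> int32, writer optional; from retries
  attempts: int64 -> int64, writer required; from attempts
  quantity: int32 -> int32, writer required; from quantity
  blob: bytes -> bytes, writer required; from blob
  active: no writer-side match
  leftover writer field: codes
  => no violations; backward on Account: COMPATIBLE
the other Account changes do not affect what is asked:
  field quantity in record Account: required changed to optional -> affects forward compatibility only, which is not asked
  added field active to record Account: optional bool, tag 19 (in v2 it sits last) -> no rule fires on it in Account's dialect; the asked verdict holds
  removed field codes from record Account (its key 11 joins the reserved list) -> affects forward compatibility only, which is not asked


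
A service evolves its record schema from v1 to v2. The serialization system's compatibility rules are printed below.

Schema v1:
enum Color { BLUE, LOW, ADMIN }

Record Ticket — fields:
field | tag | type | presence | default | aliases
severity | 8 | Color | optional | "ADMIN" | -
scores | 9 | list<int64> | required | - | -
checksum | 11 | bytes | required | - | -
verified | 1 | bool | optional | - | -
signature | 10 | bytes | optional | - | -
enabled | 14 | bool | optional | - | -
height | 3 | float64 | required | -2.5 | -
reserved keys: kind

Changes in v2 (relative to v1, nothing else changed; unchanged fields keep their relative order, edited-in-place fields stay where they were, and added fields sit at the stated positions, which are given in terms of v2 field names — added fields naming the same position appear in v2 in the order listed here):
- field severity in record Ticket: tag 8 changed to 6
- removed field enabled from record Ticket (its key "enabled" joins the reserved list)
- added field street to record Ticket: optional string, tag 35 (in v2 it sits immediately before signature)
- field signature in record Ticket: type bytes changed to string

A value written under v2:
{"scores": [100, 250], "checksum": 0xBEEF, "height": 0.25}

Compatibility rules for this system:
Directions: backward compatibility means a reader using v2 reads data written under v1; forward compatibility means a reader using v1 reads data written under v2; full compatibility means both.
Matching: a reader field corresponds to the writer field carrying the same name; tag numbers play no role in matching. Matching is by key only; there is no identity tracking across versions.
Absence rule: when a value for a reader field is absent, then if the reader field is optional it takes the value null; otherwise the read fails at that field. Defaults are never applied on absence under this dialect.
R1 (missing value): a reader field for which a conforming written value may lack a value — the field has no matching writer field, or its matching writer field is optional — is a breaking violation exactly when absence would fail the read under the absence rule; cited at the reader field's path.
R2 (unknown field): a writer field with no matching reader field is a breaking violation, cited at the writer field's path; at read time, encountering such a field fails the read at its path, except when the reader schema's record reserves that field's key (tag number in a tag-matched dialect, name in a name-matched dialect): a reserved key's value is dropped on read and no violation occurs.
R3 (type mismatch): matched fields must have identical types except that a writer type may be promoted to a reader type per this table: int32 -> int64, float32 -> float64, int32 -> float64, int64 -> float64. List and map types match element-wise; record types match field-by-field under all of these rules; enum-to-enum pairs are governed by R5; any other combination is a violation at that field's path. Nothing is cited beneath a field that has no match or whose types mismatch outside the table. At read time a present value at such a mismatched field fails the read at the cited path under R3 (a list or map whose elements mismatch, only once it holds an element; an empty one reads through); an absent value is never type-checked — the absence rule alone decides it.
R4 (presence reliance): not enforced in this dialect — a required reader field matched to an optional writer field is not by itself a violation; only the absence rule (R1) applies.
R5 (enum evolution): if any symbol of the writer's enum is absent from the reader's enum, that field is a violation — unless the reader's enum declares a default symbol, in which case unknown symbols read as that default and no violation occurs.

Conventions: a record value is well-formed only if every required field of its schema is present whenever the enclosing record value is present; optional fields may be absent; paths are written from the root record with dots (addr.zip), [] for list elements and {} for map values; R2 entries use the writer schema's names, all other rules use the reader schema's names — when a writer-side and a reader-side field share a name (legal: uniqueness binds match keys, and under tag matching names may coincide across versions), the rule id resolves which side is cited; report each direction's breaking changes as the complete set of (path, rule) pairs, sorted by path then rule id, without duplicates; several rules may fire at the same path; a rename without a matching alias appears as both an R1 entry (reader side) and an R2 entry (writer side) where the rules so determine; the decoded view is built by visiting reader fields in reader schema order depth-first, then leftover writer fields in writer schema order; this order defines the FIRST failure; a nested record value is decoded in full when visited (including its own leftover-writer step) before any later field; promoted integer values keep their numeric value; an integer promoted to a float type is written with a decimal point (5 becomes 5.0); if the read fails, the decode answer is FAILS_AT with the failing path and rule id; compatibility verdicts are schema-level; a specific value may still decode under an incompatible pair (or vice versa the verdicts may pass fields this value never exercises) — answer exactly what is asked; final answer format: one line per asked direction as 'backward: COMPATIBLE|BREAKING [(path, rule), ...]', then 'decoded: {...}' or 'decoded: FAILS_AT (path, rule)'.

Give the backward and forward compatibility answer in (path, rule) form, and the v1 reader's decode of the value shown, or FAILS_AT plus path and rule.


backward: BREAKING [(signature, R3)]; forward: BREAKING [(signature, R3), (street, R2)]; decoded: {"severity": null, "scores": [100, 250], "checksum": 0xBEEF, "verified": null, "signature": null, "enabled": null, "height": 0.25}

in Ticket below, arrows point writer -> reader
checking backward for Ticket: reader v2 against writer v1:
  severity: Color -> Color, writer optional; from severity
  scores: list<int64> -> list<int64>, writer required; from scores
  checksum: bytes -> bytes, writer required; from checksum
  verified: bool -> bool, writer optional; from verified
  street has no writer counterpart
  signature: bytes -> string, writer optional; from signature
  height: float64 -> float64, writer required; from height
  writer enabled: unknown to reader
  rule R3 violated at signature
  => backward: BREAKING (1)
checking forward for Ticket: reader v1 against writer v2:
  severity: Color -> Color, writer optional; from severity
  scores: list<int64> -> list<int64>, writer required; from scores
  checksum: bytes -> bytes, writer required; from checksum
  verified: bool -> bool, writer optional; from verified
  signature: string -> bytes, writer optional; from signature
  enabled has no writer counterpart
  height: float64 -> float64, writer required; from height
  writer street: unknown to reader
  rule R3 violated at signature
  rule R2 violated at street
  => forward: BREAKING (2)
decode walk for Ticket under reader schema v1:
  severity := null (not supplied -> null)
  scores := [100, 250]
  checksum := 0xBEEF
  verified := null (not supplied -> null)
  signature := null (not supplied -> null)
  enabled := null (not supplied -> null)
  height := 0.25
  => decoded: {"severity": null, "scores": [100, 250], "checksum": 0xBEEF, "verified": null, "signature": null, "enabled": null, "height": 0.25}
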